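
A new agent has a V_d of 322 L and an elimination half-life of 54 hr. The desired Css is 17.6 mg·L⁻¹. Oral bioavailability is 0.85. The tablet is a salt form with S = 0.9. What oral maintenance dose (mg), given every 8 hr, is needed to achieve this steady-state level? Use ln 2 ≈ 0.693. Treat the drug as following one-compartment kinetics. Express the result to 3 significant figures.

761 mg

CL = ln 2 · Vd / t½ = 0.693 × 322.0 / 54 = 4.132 L/h
D = CL × Css × τ / F / S = 4.132 × 17.6 × 8 / 0.85 / 0.9 = 760.5 mg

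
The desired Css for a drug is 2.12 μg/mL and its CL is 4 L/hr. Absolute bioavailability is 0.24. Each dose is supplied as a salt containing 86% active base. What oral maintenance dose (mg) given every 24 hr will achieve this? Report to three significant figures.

At steady state, dose per interval replaces the amount cleared in that interval: F·S·D/τ = CL·Css.
D = CL × Css × τ / F / S = 4.000 × 2.12 × 24 / 0.24 / 0.86 = 986.0 mg

986 mg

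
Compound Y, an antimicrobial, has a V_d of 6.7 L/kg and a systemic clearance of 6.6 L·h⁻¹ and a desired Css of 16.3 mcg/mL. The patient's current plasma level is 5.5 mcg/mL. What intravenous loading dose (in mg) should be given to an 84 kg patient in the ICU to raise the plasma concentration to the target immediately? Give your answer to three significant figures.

Total Vd = 6.7 × 84 = 562.8 L
Concentration deficit ΔC = 16.3 − 5.5 = 10.80 mg/L
LD = Vd × ΔC = 562.8 × 10.80 = 6078 mg

6080 mg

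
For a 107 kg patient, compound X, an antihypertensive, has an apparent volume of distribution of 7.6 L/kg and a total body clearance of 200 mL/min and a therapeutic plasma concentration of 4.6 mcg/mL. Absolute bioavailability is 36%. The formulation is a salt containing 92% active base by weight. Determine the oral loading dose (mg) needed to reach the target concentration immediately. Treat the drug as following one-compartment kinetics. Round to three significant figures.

11300 mg

Vd(total) = 107 kg × 7.6 L/kg = 813.2 L
LD is governed by Vd — clearance does not enter the loading-dose calculation.
LD = Vd × C / F / S = 813.2 × 4.600 / 0.36 / 0.92 = 11290 mg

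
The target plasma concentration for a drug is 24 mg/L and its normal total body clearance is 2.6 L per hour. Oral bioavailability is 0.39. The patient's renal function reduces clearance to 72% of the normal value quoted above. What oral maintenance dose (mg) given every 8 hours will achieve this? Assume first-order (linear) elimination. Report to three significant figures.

Patient clearance = 0.72 × 2.600 = 1.872 L/h
At steady state, dose per interval replaces the amount cleared in that interval: F·D/τ = CL·Css.
D = CL × Css × τ / F = 1.872 × 24 × 8 / 0.39 = 921.6 mg

922 mg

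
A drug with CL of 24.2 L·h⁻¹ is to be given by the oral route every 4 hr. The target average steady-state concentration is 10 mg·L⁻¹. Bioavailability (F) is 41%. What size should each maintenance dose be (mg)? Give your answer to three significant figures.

D = CL × Css × τ / F = 24.20 × 10 × 4 / 0.41 = 2361 mg

2360 mg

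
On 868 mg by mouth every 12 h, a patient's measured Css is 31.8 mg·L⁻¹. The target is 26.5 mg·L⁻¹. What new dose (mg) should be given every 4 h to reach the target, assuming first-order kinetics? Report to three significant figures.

For first-order elimination, Css ∝ F·D/(CL·τ); F and CL are unchanged, so Css ∝ D/τ.
D₂ = D₁ × (Css,target / Css,current) × (τ₂/τ₁) = 868 × (26.5/31.8) × (4/12) = 241.1 mg

241 mg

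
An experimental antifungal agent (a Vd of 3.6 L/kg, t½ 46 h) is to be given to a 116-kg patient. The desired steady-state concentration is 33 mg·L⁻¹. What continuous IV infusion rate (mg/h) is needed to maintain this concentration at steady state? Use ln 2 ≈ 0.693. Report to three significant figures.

208 mg/h

Vd(total) = 116 kg × 3.6 L/kg = 417.6 L
k = 0.693/46 = 0.01507 h⁻¹, so CL = k·Vd = 0.01507 × 417.6 = 6.293 L/h
Infusion rate = CL × Css = 6.293 × 33 = 207.7 mg/h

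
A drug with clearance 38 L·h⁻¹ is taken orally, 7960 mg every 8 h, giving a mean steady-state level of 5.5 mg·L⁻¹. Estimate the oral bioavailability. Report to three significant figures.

F·D/τ = CL·Css at steady state → F = CL·Css·τ / D.
F = 38 × 5.5 × 8 / 7960 = 0.210

0.210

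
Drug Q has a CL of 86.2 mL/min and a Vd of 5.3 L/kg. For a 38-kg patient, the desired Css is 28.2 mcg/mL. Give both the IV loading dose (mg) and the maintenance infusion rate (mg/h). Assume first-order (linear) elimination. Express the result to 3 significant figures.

Total Vd = 5.3 × 38 = 201.4 L
Loading: fill Vd to C_target → 201.4 L × 28.2 mg/L = 5679 mg
Convert clearance: 86.2 mL/min × 60 min/h ÷ 1000 mL/L = 5.172 L/h
Maintenance infusion rate = CL × Css = 5.172 × 28.2 = 145.9 mg/h

(a) 5680 mg; (b) 146 mg/h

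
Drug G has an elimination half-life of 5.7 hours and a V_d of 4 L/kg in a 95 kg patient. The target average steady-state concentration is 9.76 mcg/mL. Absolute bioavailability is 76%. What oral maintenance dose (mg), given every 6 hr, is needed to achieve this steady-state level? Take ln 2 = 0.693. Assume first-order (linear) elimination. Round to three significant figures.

Vd(total) = 95 kg × 4 L/kg = 380.0 L
CL = ln 2 · Vd / t½ = 0.693 × 380.0 / 5.7 = 46.20 L/h
D = CL × Css × τ / F = 46.20 × 9.76 × 6 / 0.76 = 3560 mg

3560 mg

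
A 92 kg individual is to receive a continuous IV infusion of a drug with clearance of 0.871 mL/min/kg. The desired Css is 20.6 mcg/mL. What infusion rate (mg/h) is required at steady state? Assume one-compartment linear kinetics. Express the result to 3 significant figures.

CL = 0.871 mL/min/kg × 92 kg = 80.13 mL/min = 80.13 × 60/1000 = 4.808 L/h
R₀ = 4.808 × 20.6 = 99.04 mg/h

99.0 mg/h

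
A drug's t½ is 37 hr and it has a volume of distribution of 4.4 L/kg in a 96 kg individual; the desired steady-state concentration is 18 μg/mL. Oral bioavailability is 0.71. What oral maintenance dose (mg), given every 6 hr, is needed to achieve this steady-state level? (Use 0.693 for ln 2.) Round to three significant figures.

1200 mg

Vd = 4.4 L/kg × 96 kg = 422.4 L
k = 0.693/37 = 0.01873 h⁻¹, so CL = k·Vd = 0.01873 × 422.4 = 7.912 L/h
D = CL × Css × τ / F = 7.912 × 18 × 6 / 0.71 = 1204 mg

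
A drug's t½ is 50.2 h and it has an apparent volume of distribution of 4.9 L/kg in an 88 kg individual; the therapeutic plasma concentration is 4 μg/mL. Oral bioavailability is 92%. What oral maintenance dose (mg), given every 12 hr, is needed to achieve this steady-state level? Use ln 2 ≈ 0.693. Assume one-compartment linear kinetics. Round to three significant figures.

Vd(total) = 88 kg × 4.9 L/kg = 431.2 L
CL = 0.693 × Vd / t½ = 0.693 × 431.2 / 50.2 = 5.953 L/h
D = CL × Css × τ / F = 5.953 × 4 × 12 / 0.92 = 310.6 mg

311 mg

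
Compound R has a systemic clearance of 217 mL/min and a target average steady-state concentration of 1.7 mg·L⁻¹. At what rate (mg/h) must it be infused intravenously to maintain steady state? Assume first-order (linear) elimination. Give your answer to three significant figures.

22.1 mg/h

CL = 217 mL/min × 60/1000 = 13.02 L/h
Rate = CL × Css = 13.02 × 1.7 = 22.13 mg/h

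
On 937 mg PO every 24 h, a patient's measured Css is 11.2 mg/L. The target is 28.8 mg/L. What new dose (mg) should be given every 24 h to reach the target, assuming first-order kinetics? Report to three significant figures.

For first-order elimination, Css ∝ F·D/(CL·τ); F and CL are unchanged, so Css ∝ D/τ.
D₂ = D₁ × (Css,target / Css,current) = 937 × 28.8/11.2 = 2409 mg

2410 mg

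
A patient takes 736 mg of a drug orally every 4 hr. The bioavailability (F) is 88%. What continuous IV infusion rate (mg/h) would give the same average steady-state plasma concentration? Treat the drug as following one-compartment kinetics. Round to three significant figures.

162 mg/h

Equivalent systemic input: infusion rate = F·D/τ.
Rate = 0.88 × 736 / 4 = 161.9 mg/h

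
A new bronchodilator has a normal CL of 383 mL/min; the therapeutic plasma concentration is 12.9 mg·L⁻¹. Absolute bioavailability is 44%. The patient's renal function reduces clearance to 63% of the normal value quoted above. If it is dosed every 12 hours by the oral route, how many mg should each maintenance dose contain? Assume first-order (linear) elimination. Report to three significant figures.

5090 mg

CL = 383 mL/min × 60/1000 = 22.98 L/h
Patient clearance = 0.63 × 22.98 = 14.48 L/h
D = CL × Css × τ / F = 14.48 × 12.9 × 12 / 0.44 = 5094 mg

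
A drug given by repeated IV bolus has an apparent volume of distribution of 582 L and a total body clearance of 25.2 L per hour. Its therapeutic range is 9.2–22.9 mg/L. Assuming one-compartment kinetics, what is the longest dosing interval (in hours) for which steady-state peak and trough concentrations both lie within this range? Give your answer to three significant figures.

k = CL / Vd = 25.20 / 582.0 = 0.04330 h⁻¹
Between IV bolus doses, concentration decays as C = C₀·e^(−kτ), so C_peak/C_trough = e^(kτ).
τ_max = ln(C_peak/C_trough) / k = ln(22.9/9.2) / 0.04330 = 0.9119 / 0.04330 = 21.06 h

21.1 h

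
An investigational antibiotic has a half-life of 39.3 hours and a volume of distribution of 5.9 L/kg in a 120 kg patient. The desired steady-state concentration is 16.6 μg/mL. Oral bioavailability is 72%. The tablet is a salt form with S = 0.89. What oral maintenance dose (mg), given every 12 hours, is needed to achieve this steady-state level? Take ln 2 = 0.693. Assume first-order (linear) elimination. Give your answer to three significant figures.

3880 mg

Total Vd = 5.9 × 120 = 708.0 L
CL = ln 2 · Vd / t½ = 0.693 × 708.0 / 39.3 = 12.48 L/h
D = CL × Css × τ / F / S = 12.48 × 16.6 × 12 / 0.72 / 0.89 = 3880 mg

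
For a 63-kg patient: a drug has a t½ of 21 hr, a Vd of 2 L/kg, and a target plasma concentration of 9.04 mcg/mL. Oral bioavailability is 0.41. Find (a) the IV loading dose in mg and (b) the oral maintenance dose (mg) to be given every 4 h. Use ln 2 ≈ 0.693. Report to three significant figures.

Vd = 2 L/kg × 63 kg = 126.0 L
LD = Vd × C = 126.0 × 9.04 = 1139 mg
CL = 0.693 × Vd / t½ = 0.693 × 126.0 / 21 = 4.158 L/h
D = CL × Css × τ / F = 4.158 × 9.04 × 4 / 0.41 = 366.7 mg

(a) 1140 mg; (b) 367 mg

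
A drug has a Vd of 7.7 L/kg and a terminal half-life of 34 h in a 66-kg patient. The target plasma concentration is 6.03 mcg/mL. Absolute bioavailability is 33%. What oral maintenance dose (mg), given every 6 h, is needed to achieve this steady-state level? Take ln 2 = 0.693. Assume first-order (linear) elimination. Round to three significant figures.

1140 mg

Vd(total) = 66 kg × 7.7 L/kg = 508.2 L
CL = 0.693 × Vd / t½ = 0.693 × 508.2 / 34 = 10.36 L/h
D = CL × Css × τ / F = 10.36 × 6.03 × 6 / 0.33 = 1136 mg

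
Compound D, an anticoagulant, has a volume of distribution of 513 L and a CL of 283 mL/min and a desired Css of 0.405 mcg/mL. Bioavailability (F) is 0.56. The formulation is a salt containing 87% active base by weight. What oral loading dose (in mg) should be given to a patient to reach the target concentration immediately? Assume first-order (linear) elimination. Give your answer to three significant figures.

426 mg

The loading dose fills Vd to the target concentration.
LD = Vd × C / F / S = 513.0 × 0.4050 / 0.56 / 0.87 = 426.4 mg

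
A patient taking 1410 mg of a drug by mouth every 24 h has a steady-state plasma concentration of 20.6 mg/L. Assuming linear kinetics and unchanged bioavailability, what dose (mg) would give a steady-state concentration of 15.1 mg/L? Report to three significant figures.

1030 mg

For first-order elimination, Css ∝ F·D/(CL·τ); F and CL are unchanged, so Css ∝ D/τ.
D₂ = D₁ × (Css,target / Css,current) = 1410 × 15.1/20.6 = 1034 mg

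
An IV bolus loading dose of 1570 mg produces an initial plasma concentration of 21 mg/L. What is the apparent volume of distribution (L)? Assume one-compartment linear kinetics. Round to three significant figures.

Immediately after an IV bolus, C₀ = Dose / Vd, so Vd = Dose / C₀.
Vd = 1570 / 21 = 74.76 L

74.8 L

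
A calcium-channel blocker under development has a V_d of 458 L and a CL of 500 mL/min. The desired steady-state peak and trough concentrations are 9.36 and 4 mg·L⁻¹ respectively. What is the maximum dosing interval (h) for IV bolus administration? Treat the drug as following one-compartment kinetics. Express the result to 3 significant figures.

13.0 h

Convert clearance: 500 mL/min × 60 min/h ÷ 1000 mL/L = 30.00 L/h
k = CL / Vd = 30.00 / 458.0 = 0.06550 h⁻¹
Between IV bolus doses, concentration decays as C = C₀·e^(−kτ), so C_peak/C_trough = e^(kτ).
τ_max = ln(C_peak/C_trough) / k = ln(9.36/4) / 0.06550 = 0.8502 / 0.06550 = 12.98 h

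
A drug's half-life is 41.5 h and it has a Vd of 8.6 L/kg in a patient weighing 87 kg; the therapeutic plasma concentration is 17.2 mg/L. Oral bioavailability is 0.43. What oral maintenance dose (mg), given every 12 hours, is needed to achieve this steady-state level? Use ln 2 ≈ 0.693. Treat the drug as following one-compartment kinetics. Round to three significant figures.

6000 mg

Vd(total) = 87 kg × 8.6 L/kg = 748.2 L
CL = 0.693 × Vd / t½ = 0.693 × 748.2 / 41.5 = 12.49 L/h
D = CL × Css × τ / F = 12.49 × 17.2 × 12 / 0.43 = 5995 mg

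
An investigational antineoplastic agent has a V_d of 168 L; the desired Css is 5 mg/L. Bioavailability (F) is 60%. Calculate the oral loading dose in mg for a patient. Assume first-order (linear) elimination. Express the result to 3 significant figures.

LD = Vd × C / F = 168.0 × 5.000 / 0.6 = 1400 mg

1400 mg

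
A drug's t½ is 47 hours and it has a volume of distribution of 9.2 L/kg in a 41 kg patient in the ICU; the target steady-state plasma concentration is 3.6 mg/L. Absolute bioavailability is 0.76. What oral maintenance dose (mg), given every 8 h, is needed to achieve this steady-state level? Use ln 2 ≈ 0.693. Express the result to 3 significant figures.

Total Vd = 9.2 × 41 = 377.2 L
CL = ln 2 · Vd / t½ = 0.693 × 377.2 / 47 = 5.562 L/h
D = CL × Css × τ / F = 5.562 × 3.6 × 8 / 0.76 = 210.8 mg

211 mg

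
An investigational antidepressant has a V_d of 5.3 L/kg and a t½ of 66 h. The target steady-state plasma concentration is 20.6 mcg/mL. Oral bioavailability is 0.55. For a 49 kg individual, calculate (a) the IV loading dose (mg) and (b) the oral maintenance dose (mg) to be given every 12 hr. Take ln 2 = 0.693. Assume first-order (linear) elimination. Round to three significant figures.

Vd(total) = 49 kg × 5.3 L/kg = 259.7 L
LD = Vd × C = 259.7 × 20.6 = 5350 mg
CL = 0.693 × Vd / t½ = 0.693 × 259.7 / 66 = 2.727 L/h
D = CL × Css × τ / F = 2.727 × 20.6 × 12 / 0.55 = 1226 mg

(a) 5350 mg; (b) 1230 mg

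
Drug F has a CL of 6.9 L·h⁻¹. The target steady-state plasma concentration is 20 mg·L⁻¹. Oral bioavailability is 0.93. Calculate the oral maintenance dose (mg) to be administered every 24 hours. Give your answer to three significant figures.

D = CL × Css × τ / F = 6.900 × 20 × 24 / 0.93 = 3561 mg

3560 mg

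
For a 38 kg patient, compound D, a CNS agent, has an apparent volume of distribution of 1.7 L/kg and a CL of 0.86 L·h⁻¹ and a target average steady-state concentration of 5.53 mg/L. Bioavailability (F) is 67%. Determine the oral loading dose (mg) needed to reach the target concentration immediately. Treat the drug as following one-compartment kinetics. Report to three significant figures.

Vd = 1.7 L/kg × 38 kg = 64.60 L
LD = Vd × C / F = 64.60 × 5.530 / 0.67 = 533.2 mg

533 mg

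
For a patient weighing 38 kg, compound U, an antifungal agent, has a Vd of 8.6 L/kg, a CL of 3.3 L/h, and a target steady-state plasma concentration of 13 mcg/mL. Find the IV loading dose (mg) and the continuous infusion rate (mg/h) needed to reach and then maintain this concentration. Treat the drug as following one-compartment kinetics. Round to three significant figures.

(a) 4250 mg; (b) 42.9 mg/h

Vd = 8.6 L/kg × 38 kg = 326.8 L
Loading: fill Vd to C_target → 326.8 L × 13 mg/L = 4248 mg
Infusion rate = 3.300 L/h × 13 mg/L = 42.90 mg/h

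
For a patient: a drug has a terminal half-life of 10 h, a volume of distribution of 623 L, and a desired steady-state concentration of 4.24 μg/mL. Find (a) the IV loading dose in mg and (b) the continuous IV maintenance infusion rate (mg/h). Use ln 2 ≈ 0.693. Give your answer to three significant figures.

(a) 2640 mg; (b) 183 mg/h

LD = Vd × C = 623.0 × 4.24 = 2642 mg
CL = 0.693 × Vd / t½ = 0.693 × 623.0 / 10 = 43.17 L/h
Infusion rate = CL × Css = 43.17 × 4.24 = 183.0 mg/h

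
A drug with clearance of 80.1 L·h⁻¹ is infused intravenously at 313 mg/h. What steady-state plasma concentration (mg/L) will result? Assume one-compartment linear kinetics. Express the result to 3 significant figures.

3.91 mg/L

Css = rate / CL = 313 / 80.10 = 3.908 mg/L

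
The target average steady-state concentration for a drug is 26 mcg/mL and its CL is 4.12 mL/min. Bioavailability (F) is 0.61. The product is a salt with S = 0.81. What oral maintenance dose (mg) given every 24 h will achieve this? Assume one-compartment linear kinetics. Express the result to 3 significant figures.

CL = 4.12 mL/min × 60/1000 = 0.2472 L/h
D = CL × Css × τ / F / S = 0.2472 × 26 × 24 / 0.61 / 0.81 = 312.2 mg

312 mg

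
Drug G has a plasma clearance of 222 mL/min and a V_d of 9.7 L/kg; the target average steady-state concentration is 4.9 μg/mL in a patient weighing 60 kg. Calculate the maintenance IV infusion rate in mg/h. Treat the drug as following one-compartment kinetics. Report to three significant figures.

65.3 mg/h

Convert clearance: 222 mL/min × 60 min/h ÷ 1000 mL/L = 13.32 L/h
R₀ = 13.32 × 4.9 = 65.27 mg/h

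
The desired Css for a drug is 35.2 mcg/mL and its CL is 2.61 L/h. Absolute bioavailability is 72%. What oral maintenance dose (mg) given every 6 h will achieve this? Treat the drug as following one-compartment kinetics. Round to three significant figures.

766 mg

D = CL × Css × τ / F = 2.610 × 35.2 × 6 / 0.72 = 765.6 mg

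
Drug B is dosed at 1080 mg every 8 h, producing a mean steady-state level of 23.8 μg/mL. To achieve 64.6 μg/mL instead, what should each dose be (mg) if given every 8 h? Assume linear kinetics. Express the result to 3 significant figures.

2930 mg

For first-order elimination, Css ∝ F·D/(CL·τ); F and CL are unchanged, so Css ∝ D/τ.
D₂ = D₁ × (Css,target / Css,current) = 1080 × 64.6/23.8 = 2931 mg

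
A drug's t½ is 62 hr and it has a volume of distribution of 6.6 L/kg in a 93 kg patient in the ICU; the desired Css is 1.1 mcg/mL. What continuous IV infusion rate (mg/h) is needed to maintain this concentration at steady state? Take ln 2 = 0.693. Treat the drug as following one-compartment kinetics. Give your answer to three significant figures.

7.55 mg/h

Vd = 6.6 L/kg × 93 kg = 613.8 L
CL = 0.693 × Vd / t½ = 0.693 × 613.8 / 62 = 6.861 L/h
Infusion rate = CL × Css = 6.861 × 1.1 = 7.547 mg/h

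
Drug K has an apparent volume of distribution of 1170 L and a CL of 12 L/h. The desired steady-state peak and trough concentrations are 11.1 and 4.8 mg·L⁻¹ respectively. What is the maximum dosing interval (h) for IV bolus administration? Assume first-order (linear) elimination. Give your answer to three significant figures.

k = CL / Vd = 12.00 / 1170 = 0.01026 h⁻¹
Between IV bolus doses, concentration decays as C = C₀·e^(−kτ), so C_peak/C_trough = e^(kτ).
τ_max = ln(C_peak/C_trough) / k = ln(11.1/4.8) / 0.01026 = 0.8383 / 0.01026 = 81.71 h

81.7 h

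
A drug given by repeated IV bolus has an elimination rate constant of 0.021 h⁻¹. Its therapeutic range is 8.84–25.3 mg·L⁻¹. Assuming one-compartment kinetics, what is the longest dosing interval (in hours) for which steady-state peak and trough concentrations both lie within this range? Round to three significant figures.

Between IV bolus doses, concentration decays as C = C₀·e^(−kτ), so C_peak/C_trough = e^(kτ).
τ_max = ln(C_peak/C_trough) / k = ln(25.3/8.84) / 0.02100 = 1.052 / 0.02100 = 50.10 h

50.1 h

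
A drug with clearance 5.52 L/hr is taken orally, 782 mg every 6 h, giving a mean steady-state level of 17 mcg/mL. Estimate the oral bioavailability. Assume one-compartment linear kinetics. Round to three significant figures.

0.720

F·D/τ = CL·Css at steady state → F = CL·Css·τ / D.
F = 5.52 × 17 × 6 / 782 = 0.720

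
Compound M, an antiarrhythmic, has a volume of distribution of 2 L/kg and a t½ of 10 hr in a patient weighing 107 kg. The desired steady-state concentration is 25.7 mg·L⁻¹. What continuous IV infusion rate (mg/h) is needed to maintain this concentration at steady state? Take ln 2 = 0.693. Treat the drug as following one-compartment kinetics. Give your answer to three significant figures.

Vd(total) = 107 kg × 2 L/kg = 214.0 L
CL = 0.693 × Vd / t½ = 0.693 × 214.0 / 10 = 14.83 L/h
Infusion rate = CL × Css = 14.83 × 25.7 = 381.1 mg/h

381 mg/h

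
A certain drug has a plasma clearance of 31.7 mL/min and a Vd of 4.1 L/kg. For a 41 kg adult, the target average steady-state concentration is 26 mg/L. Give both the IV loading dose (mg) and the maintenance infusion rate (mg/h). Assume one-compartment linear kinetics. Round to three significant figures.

Vd = 4.1 L/kg × 41 kg = 168.1 L
Loading dose = Vd × C = 168.1 × 26 = 4371 mg
Convert clearance: 31.7 mL/min × 60 min/h ÷ 1000 mL/L = 1.902 L/h
Maintenance: replace elimination → rate = CL × Css = 1.902 × 26 = 49.45 mg/h

(a) 4370 mg; (b) 49.5 mg/h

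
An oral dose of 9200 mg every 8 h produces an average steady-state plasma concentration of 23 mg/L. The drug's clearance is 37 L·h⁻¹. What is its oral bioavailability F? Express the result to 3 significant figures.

F·D/τ = CL·Css at steady state → F = CL·Css·τ / D.
F = 37 × 23 × 8 / 9200 = 0.740

0.740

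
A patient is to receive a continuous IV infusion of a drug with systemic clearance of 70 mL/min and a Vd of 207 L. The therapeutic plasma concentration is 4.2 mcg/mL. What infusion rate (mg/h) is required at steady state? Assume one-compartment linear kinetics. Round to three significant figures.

17.6 mg/h

Convert clearance: 70 mL/min × 60 min/h ÷ 1000 mL/L = 4.200 L/h
Rate = CL × Css = 4.200 × 4.2 = 17.64 mg/h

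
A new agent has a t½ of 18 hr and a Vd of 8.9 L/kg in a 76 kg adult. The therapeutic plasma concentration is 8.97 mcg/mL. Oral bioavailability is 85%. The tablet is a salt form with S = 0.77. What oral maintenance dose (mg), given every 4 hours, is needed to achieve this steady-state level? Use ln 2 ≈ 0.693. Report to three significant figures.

1430 mg

Total Vd = 8.9 × 76 = 676.4 L
CL = ln 2 · Vd / t½ = 0.693 × 676.4 / 18 = 26.04 L/h
D = CL × Css × τ / F / S = 26.04 × 8.97 × 4 / 0.85 / 0.77 = 1428 mg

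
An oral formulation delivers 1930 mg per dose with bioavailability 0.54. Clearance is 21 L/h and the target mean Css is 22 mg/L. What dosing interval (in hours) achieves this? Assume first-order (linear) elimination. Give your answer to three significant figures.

2.26 h

F·D/τ = CL·Css → τ = F·D / (CL·Css).
τ = 0.54 × 1930 / (21 × 22) = 2.256 h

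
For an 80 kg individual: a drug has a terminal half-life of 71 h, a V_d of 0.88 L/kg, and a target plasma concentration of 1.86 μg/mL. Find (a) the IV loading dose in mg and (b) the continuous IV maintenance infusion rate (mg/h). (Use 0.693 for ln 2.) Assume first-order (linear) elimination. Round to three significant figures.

Vd(total) = 80 kg × 0.88 L/kg = 70.40 L
LD = Vd × C = 70.40 × 1.86 = 130.9 mg
CL = 0.693 × Vd / t½ = 0.693 × 70.40 / 71 = 0.6871 L/h
Infusion rate = CL × Css = 0.6871 × 1.86 = 1.278 mg/h

(a) 131 mg; (b) 1.28 mg/h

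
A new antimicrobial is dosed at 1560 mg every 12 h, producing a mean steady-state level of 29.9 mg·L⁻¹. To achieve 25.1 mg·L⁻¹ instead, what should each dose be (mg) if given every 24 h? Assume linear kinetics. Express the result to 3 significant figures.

2620 mg

For first-order elimination, Css ∝ F·D/(CL·τ); F and CL are unchanged, so Css ∝ D/τ.
D₂ = D₁ × (Css,target / Css,current) × (τ₂/τ₁) = 1560 × (25.1/29.9) × (24/12) = 2619 mg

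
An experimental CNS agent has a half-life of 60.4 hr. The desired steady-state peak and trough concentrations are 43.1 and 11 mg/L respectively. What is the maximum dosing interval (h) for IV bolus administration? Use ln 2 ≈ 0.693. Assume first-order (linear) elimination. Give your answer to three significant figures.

k = 0.693 / t½ = 0.693 / 60.4 = 0.01147 h⁻¹
Between IV bolus doses, concentration decays as C = C₀·e^(−kτ), so C_peak/C_trough = e^(kτ).
τ_max = ln(C_peak/C_trough) / k = ln(43.1/11) / 0.01147 = 1.366 / 0.01147 = 119.1 h

119 h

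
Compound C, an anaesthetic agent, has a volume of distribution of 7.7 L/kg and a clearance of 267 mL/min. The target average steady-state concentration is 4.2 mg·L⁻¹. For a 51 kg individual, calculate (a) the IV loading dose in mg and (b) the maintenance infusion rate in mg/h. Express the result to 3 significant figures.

(a) 1650 mg; (b) 67.3 mg/h

Total Vd = 7.7 × 51 = 392.7 L
LD = Vd · C_target = 392.7 × 4.2 = 1649 mg
Convert clearance: 267 mL/min × 60 min/h ÷ 1000 mL/L = 16.02 L/h
Infusion rate = 16.02 L/h × 4.2 mg/L = 67.28 mg/h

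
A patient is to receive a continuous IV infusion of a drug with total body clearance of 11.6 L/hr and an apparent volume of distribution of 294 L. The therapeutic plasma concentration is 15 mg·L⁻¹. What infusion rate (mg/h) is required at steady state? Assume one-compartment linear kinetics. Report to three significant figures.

At steady state, infusion rate equals elimination rate: rate in = CL × Css.
Infusion rate = CL · Css = 11.60 L/h × 15 mg/L = 174.0 mg/h

174 mg/h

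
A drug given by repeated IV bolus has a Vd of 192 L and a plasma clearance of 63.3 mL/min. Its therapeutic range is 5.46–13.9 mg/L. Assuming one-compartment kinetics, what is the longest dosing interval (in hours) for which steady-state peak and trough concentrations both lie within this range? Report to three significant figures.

47.2 h

CL = 63.3 mL/min = 63.3 × 0.06 = 3.798 L/h
k = CL / Vd = 3.798 / 192.0 = 0.01978 h⁻¹
Between IV bolus doses, concentration decays as C = C₀·e^(−kτ), so C_peak/C_trough = e^(kτ).
τ_max = ln(C_peak/C_trough) / k = ln(13.9/5.46) / 0.01978 = 0.9344 / 0.01978 = 47.24 h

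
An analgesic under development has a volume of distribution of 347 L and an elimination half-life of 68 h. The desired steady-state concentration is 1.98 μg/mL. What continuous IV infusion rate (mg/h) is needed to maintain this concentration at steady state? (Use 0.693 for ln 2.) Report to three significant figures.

k = 0.693/68 = 0.01019 h⁻¹, so CL = k·Vd = 0.01019 × 347.0 = 3.536 L/h
Infusion rate = CL × Css = 3.536 × 1.98 = 7.001 mg/h

7.00 mg/h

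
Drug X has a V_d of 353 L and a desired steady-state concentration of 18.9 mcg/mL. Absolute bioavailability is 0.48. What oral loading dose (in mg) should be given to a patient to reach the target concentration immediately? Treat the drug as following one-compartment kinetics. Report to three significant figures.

The loading dose fills Vd to the target concentration.
LD = Vd × C / F = 353.0 × 18.90 / 0.48 = 13900 mg

13900 mg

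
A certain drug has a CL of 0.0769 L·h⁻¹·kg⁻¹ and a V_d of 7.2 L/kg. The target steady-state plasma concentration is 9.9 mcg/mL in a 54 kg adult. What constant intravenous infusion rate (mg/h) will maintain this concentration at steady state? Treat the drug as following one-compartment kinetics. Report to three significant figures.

CL = 0.0769 L·h⁻¹·kg⁻¹ × 54 kg = 4.153 L/h
At steady state, infusion rate equals elimination rate: rate in = CL × Css.
R₀ = 4.153 × 9.9 = 41.11 mg/h

41.1 mg/h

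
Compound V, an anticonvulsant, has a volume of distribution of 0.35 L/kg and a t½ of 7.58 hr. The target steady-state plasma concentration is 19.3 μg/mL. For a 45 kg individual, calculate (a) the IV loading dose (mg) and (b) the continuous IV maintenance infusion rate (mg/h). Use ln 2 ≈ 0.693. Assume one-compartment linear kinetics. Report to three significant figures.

Vd = 0.35 L/kg × 45 kg = 15.75 L
LD = Vd × C = 15.75 × 19.3 = 304.0 mg
CL = 0.693 × Vd / t½ = 0.693 × 15.75 / 7.58 = 1.440 L/h
Infusion rate = CL × Css = 1.440 × 19.3 = 27.79 mg/h

(a) 304 mg; (b) 27.8 mg/h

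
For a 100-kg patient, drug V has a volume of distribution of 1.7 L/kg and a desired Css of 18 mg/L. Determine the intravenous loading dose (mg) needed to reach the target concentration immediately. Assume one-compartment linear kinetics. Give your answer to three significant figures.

3060 mg

Vd(total) = 100 kg × 1.7 L/kg = 170.0 L
LD = Vd × C = 170.0 × 18.00 = 3060 mg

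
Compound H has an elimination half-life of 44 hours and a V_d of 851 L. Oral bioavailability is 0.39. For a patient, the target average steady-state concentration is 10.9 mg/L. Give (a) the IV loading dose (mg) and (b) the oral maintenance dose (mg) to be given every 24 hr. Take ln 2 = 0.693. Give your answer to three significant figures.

(a) 9280 mg; (b) 8990 mg

LD = Vd × C = 851.0 × 10.9 = 9276 mg
CL = 0.693 × Vd / t½ = 0.693 × 851.0 / 44 = 13.40 L/h
D = CL × Css × τ / F = 13.40 × 10.9 × 24 / 0.39 = 8988 mg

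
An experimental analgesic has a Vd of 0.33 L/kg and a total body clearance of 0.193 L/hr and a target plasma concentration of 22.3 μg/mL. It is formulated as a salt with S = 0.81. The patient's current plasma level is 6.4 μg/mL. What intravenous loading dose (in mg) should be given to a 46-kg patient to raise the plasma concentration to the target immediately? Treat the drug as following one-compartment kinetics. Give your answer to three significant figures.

298 mg

Vd = 0.33 L/kg × 46 kg = 15.18 L
The loading dose fills Vd to the target concentration.
Concentration deficit ΔC = 22.3 − 6.4 = 15.90 mg/L
LD = Vd × ΔC / S = 15.18 × 15.90 / 0.81 = 298.0 mg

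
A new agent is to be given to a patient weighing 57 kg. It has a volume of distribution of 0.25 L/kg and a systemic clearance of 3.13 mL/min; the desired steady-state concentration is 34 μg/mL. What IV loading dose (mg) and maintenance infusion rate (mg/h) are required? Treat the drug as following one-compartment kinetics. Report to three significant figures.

(a) 485 mg; (b) 6.39 mg/h

Total Vd = 0.25 × 57 = 14.25 L
Loading: fill Vd to C_target → 14.25 L × 34 mg/L = 484.5 mg
CL = 3.13 mL/min = 3.13 × 0.06 = 0.1878 L/h
Infusion rate = 0.1878 L/h × 34 mg/L = 6.385 mg/h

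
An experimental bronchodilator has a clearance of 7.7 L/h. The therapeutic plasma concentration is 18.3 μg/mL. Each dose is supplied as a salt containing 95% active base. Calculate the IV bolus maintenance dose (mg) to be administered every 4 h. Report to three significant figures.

D = CL × Css × τ / S = 7.700 × 18.3 × 4 / 0.95 = 593.3 mg

593 mg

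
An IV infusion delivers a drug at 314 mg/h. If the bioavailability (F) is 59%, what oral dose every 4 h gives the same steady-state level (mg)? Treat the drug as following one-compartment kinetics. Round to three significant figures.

2130 mg

To maintain the same Css, the systemic dosing rate must be unchanged: F·D/τ = infusion rate.
D = rate × τ / F = 314 × 4 / 0.59 = 2129 mg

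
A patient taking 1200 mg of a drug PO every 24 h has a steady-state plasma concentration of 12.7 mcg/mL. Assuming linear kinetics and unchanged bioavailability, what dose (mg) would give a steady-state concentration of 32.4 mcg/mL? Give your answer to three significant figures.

3060 mg

For first-order elimination, Css ∝ F·D/(CL·τ); F and CL are unchanged, so Css ∝ D/τ.
D₂ = D₁ × (Css,target / Css,current) = 1200 × 32.4/12.7 = 3061 mg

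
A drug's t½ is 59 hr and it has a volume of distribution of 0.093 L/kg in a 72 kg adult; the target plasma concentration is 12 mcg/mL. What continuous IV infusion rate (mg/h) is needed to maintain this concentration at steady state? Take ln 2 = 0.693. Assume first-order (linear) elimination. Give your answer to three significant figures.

0.944 mg/h

Vd(total) = 72 kg × 0.093 L/kg = 6.696 L
CL = 0.693 × Vd / t½ = 0.693 × 6.696 / 59 = 0.07865 L/h
Infusion rate = CL × Css = 0.07865 × 12 = 0.9438 mg/h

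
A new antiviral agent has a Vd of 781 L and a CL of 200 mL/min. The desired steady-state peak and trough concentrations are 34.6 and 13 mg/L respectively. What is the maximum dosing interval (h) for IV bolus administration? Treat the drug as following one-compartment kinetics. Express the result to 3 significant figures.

Convert clearance: 200 mL/min × 60 min/h ÷ 1000 mL/L = 12.00 L/h
k = CL / Vd = 12.00 / 781.0 = 0.01536 h⁻¹
Between IV bolus doses, concentration decays as C = C₀·e^(−kτ), so C_peak/C_trough = e^(kτ).
τ_max = ln(C_peak/C_trough) / k = ln(34.6/13) / 0.01536 = 0.9789 / 0.01536 = 63.73 h

63.7 h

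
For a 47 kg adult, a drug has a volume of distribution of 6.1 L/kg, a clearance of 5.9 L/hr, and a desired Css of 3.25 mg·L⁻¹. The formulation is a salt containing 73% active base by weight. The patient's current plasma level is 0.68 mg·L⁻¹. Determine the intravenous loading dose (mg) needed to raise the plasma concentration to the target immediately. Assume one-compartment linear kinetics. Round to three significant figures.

Total Vd = 6.1 × 47 = 286.7 L
Concentration deficit ΔC = 3.25 − 0.68 = 2.570 mg/L
LD = Vd × ΔC / S = 286.7 × 2.570 / 0.73 = 1009 mg

1010 mg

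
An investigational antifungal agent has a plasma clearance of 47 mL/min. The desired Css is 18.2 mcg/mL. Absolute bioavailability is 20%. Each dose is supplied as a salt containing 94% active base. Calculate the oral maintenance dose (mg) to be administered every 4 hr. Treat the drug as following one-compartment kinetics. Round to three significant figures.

1090 mg

CL = 47 mL/min × 60/1000 = 2.820 L/h
D = CL × Css × τ / F / S = 2.820 × 18.2 × 4 / 0.2 / 0.94 = 1092 mg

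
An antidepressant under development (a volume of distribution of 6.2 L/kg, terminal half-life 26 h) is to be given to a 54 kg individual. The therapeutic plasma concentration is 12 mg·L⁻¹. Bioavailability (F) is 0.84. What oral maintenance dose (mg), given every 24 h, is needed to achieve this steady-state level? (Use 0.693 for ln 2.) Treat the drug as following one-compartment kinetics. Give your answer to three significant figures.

3060 mg

Vd = 6.2 L/kg × 54 kg = 334.8 L
CL = ln 2 · Vd / t½ = 0.693 × 334.8 / 26 = 8.924 L/h
D = CL × Css × τ / F = 8.924 × 12 × 24 / 0.84 = 3060 mg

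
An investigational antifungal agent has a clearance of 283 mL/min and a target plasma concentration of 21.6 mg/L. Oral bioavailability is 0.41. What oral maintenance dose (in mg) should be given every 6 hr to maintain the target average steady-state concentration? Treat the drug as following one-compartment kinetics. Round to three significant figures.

CL = 283 mL/min = 283 × 0.06 = 16.98 L/h
D = CL × Css × τ / F = 16.98 × 21.6 × 6 / 0.41 = 5367 mg

5370 mg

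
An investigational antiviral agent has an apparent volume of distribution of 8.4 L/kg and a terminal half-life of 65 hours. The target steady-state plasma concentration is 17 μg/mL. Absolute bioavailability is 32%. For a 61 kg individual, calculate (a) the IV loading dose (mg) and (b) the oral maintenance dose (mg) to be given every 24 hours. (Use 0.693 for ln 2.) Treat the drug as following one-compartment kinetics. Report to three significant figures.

(a) 8710 mg; (b) 6970 mg

Total Vd = 8.4 × 61 = 512.4 L
LD = Vd × C = 512.4 × 17 = 8711 mg
CL = 0.693 × Vd / t½ = 0.693 × 512.4 / 65 = 5.463 L/h
D = CL × Css × τ / F = 5.463 × 17 × 24 / 0.32 = 6965 mg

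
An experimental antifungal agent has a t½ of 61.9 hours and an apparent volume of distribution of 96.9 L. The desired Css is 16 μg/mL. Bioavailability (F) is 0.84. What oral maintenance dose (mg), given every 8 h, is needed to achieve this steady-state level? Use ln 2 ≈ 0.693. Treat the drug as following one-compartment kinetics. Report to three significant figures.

CL = ln 2 · Vd / t½ = 0.693 × 96.90 / 61.9 = 1.085 L/h
D = CL × Css × τ / F = 1.085 × 16 × 8 / 0.84 = 165.3 mg

165 mg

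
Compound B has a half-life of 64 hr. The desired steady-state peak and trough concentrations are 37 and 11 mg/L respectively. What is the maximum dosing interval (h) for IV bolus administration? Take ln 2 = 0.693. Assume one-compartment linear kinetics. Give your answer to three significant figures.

k = 0.693 / t½ = 0.693 / 64 = 0.01083 h⁻¹
Between IV bolus doses, concentration decays as C = C₀·e^(−kτ), so C_peak/C_trough = e^(kτ).
τ_max = ln(C_peak/C_trough) / k = ln(37/11) / 0.01083 = 1.213 / 0.01083 = 112.0 h

112 h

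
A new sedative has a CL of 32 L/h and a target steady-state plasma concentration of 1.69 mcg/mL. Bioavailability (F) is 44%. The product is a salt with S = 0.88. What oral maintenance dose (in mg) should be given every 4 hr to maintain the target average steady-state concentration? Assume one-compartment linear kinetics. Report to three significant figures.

559 mg

D = CL × Css × τ / F / S = 32.00 × 1.69 × 4 / 0.44 / 0.88 = 558.7 mg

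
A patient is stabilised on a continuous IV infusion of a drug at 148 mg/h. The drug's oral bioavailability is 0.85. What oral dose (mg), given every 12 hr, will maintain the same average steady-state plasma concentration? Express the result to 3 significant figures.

To maintain the same Css, the systemic dosing rate must be unchanged: F·D/τ = infusion rate.
D = rate × τ / F = 148 × 12 / 0.85 = 2089 mg

2090 mg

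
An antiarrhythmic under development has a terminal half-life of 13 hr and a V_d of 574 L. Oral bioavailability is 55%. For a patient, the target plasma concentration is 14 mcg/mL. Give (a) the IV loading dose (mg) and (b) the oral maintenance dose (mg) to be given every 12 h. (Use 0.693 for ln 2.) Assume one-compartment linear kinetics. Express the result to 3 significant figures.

LD = Vd × C = 574.0 × 14 = 8036 mg
CL = 0.693 × Vd / t½ = 0.693 × 574.0 / 13 = 30.60 L/h
D = CL × Css × τ / F = 30.60 × 14 × 12 / 0.55 = 9347 mg

(a) 8040 mg; (b) 9350 mg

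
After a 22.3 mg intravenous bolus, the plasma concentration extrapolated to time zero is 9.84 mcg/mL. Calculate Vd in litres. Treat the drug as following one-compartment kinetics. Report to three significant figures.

Immediately after an IV bolus, C₀ = Dose / Vd, so Vd = Dose / C₀.
Vd = 22.3 / 9.84 = 2.266 L

2.27 L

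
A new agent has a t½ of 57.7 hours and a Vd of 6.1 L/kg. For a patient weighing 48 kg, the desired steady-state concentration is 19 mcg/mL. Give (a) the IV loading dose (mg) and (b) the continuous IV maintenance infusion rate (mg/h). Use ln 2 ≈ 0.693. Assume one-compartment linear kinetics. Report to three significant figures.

(a) 5560 mg; (b) 66.8 mg/h

Total Vd = 6.1 × 48 = 292.8 L
LD = Vd × C = 292.8 × 19 = 5563 mg
CL = 0.693 × Vd / t½ = 0.693 × 292.8 / 57.7 = 3.517 L/h
Infusion rate = CL × Css = 3.517 × 19 = 66.82 mg/h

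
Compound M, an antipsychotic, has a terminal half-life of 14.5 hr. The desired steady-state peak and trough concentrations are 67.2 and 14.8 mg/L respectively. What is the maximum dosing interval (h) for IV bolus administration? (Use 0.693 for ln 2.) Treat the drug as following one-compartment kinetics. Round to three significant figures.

31.7 h

k = 0.693 / t½ = 0.693 / 14.5 = 0.04779 h⁻¹
Between IV bolus doses, concentration decays as C = C₀·e^(−kτ), so C_peak/C_trough = e^(kτ).
τ_max = ln(C_peak/C_trough) / k = ln(67.2/14.8) / 0.04779 = 1.513 / 0.04779 = 31.66 h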